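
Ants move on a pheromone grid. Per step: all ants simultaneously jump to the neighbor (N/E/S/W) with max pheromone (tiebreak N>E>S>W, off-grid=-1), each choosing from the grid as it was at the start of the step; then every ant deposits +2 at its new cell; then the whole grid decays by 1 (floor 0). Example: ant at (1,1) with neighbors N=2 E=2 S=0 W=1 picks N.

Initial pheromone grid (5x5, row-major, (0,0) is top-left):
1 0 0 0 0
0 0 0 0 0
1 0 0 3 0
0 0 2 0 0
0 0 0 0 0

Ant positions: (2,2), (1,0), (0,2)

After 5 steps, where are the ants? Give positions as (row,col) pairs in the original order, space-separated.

Step 1: ant0:(2,2)->E->(2,3) | ant1:(1,0)->N->(0,0) | ant2:(0,2)->E->(0,3)
  grid max=4 at (2,3)
Step 2: ant0:(2,3)->N->(1,3) | ant1:(0,0)->E->(0,1) | ant2:(0,3)->E->(0,4)
  grid max=3 at (2,3)
Step 3: ant0:(1,3)->S->(2,3) | ant1:(0,1)->W->(0,0) | ant2:(0,4)->S->(1,4)
  grid max=4 at (2,3)
Step 4: ant0:(2,3)->N->(1,3) | ant1:(0,0)->E->(0,1) | ant2:(1,4)->N->(0,4)
  grid max=3 at (2,3)
Step 5: ant0:(1,3)->S->(2,3) | ant1:(0,1)->W->(0,0) | ant2:(0,4)->S->(1,4)
  grid max=4 at (2,3)

(2,3) (0,0) (1,4)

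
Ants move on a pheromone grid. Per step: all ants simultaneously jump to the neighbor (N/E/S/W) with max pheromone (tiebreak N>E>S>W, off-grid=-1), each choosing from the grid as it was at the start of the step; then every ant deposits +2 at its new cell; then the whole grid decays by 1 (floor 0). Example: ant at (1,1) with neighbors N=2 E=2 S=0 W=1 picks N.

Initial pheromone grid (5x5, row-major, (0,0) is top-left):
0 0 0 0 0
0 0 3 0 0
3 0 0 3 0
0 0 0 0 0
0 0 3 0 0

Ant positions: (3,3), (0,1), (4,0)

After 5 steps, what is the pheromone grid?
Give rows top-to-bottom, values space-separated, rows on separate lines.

After step 1: ants at (2,3),(0,2),(3,0)
  0 0 1 0 0
  0 0 2 0 0
  2 0 0 4 0
  1 0 0 0 0
  0 0 2 0 0
After step 2: ants at (1,3),(1,2),(2,0)
  0 0 0 0 0
  0 0 3 1 0
  3 0 0 3 0
  0 0 0 0 0
  0 0 1 0 0
After step 3: ants at (2,3),(1,3),(1,0)
  0 0 0 0 0
  1 0 2 2 0
  2 0 0 4 0
  0 0 0 0 0
  0 0 0 0 0
After step 4: ants at (1,3),(2,3),(2,0)
  0 0 0 0 0
  0 0 1 3 0
  3 0 0 5 0
  0 0 0 0 0
  0 0 0 0 0
After step 5: ants at (2,3),(1,3),(1,0)
  0 0 0 0 0
  1 0 0 4 0
  2 0 0 6 0
  0 0 0 0 0
  0 0 0 0 0

0 0 0 0 0
1 0 0 4 0
2 0 0 6 0
0 0 0 0 0
0 0 0 0 0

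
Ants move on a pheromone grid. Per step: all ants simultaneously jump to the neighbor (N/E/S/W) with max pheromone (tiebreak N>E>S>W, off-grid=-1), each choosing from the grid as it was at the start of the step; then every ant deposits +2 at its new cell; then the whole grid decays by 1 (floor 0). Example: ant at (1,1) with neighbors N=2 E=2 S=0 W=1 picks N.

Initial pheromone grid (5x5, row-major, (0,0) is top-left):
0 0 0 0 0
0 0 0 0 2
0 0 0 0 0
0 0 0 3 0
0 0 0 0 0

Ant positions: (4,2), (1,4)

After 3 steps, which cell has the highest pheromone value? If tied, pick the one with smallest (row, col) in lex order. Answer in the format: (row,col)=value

Step 1: ant0:(4,2)->N->(3,2) | ant1:(1,4)->N->(0,4)
  grid max=2 at (3,3)
Step 2: ant0:(3,2)->E->(3,3) | ant1:(0,4)->S->(1,4)
  grid max=3 at (3,3)
Step 3: ant0:(3,3)->N->(2,3) | ant1:(1,4)->N->(0,4)
  grid max=2 at (3,3)
Final grid:
  0 0 0 0 1
  0 0 0 0 1
  0 0 0 1 0
  0 0 0 2 0
  0 0 0 0 0
Max pheromone 2 at (3,3)

Answer: (3,3)=2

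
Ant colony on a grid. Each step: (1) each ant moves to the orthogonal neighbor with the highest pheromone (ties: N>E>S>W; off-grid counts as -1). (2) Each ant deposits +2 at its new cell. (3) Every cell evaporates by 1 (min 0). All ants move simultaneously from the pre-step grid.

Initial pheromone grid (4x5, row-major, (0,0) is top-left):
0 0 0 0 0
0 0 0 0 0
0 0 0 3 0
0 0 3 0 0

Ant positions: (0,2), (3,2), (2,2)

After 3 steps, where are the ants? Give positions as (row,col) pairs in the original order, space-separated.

Step 1: ant0:(0,2)->E->(0,3) | ant1:(3,2)->N->(2,2) | ant2:(2,2)->E->(2,3)
  grid max=4 at (2,3)
Step 2: ant0:(0,3)->E->(0,4) | ant1:(2,2)->E->(2,3) | ant2:(2,3)->W->(2,2)
  grid max=5 at (2,3)
Step 3: ant0:(0,4)->S->(1,4) | ant1:(2,3)->W->(2,2) | ant2:(2,2)->E->(2,3)
  grid max=6 at (2,3)

(1,4) (2,2) (2,3)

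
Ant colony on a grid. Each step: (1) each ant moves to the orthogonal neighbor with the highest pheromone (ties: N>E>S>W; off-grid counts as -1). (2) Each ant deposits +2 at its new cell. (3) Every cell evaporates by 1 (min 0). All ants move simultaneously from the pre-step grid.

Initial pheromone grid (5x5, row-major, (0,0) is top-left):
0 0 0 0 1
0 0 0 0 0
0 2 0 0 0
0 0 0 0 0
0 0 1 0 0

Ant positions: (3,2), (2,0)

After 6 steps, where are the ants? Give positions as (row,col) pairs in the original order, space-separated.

Step 1: ant0:(3,2)->S->(4,2) | ant1:(2,0)->E->(2,1)
  grid max=3 at (2,1)
Step 2: ant0:(4,2)->N->(3,2) | ant1:(2,1)->N->(1,1)
  grid max=2 at (2,1)
Step 3: ant0:(3,2)->S->(4,2) | ant1:(1,1)->S->(2,1)
  grid max=3 at (2,1)
Step 4: ant0:(4,2)->N->(3,2) | ant1:(2,1)->N->(1,1)
  grid max=2 at (2,1)
Step 5: ant0:(3,2)->S->(4,2) | ant1:(1,1)->S->(2,1)
  grid max=3 at (2,1)
Step 6: ant0:(4,2)->N->(3,2) | ant1:(2,1)->N->(1,1)
  grid max=2 at (2,1)

(3,2) (1,1)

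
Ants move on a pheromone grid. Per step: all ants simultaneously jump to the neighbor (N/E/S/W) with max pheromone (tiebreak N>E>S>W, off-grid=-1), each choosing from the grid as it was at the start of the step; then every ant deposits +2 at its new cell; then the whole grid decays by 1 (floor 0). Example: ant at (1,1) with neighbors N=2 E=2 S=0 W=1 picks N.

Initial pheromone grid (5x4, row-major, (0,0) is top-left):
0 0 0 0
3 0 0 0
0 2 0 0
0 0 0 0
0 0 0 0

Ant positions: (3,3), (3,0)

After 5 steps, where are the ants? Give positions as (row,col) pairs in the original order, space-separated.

Step 1: ant0:(3,3)->N->(2,3) | ant1:(3,0)->N->(2,0)
  grid max=2 at (1,0)
Step 2: ant0:(2,3)->N->(1,3) | ant1:(2,0)->N->(1,0)
  grid max=3 at (1,0)
Step 3: ant0:(1,3)->N->(0,3) | ant1:(1,0)->N->(0,0)
  grid max=2 at (1,0)
Step 4: ant0:(0,3)->S->(1,3) | ant1:(0,0)->S->(1,0)
  grid max=3 at (1,0)
Step 5: ant0:(1,3)->N->(0,3) | ant1:(1,0)->N->(0,0)
  grid max=2 at (1,0)

(0,3) (0,0)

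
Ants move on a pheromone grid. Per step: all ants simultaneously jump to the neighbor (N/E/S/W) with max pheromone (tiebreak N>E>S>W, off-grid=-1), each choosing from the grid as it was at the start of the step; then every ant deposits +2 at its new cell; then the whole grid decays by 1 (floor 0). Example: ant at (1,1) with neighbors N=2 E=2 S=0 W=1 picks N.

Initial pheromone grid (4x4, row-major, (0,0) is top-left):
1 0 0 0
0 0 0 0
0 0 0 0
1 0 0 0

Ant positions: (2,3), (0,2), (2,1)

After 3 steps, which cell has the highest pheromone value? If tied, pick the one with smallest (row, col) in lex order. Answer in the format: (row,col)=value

Answer: (0,3)=3

Derivation:
Step 1: ant0:(2,3)->N->(1,3) | ant1:(0,2)->E->(0,3) | ant2:(2,1)->N->(1,1)
  grid max=1 at (0,3)
Step 2: ant0:(1,3)->N->(0,3) | ant1:(0,3)->S->(1,3) | ant2:(1,1)->N->(0,1)
  grid max=2 at (0,3)
Step 3: ant0:(0,3)->S->(1,3) | ant1:(1,3)->N->(0,3) | ant2:(0,1)->E->(0,2)
  grid max=3 at (0,3)
Final grid:
  0 0 1 3
  0 0 0 3
  0 0 0 0
  0 0 0 0
Max pheromone 3 at (0,3)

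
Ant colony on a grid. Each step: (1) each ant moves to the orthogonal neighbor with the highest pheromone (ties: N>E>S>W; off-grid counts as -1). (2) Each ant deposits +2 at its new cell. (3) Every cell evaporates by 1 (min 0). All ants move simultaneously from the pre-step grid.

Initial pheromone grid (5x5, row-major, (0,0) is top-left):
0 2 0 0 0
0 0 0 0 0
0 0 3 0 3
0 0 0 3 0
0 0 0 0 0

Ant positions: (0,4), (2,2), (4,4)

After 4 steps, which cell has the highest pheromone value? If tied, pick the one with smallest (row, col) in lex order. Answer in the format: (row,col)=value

Answer: (2,4)=7

Derivation:
Step 1: ant0:(0,4)->S->(1,4) | ant1:(2,2)->N->(1,2) | ant2:(4,4)->N->(3,4)
  grid max=2 at (2,2)
Step 2: ant0:(1,4)->S->(2,4) | ant1:(1,2)->S->(2,2) | ant2:(3,4)->N->(2,4)
  grid max=5 at (2,4)
Step 3: ant0:(2,4)->N->(1,4) | ant1:(2,2)->N->(1,2) | ant2:(2,4)->N->(1,4)
  grid max=4 at (2,4)
Step 4: ant0:(1,4)->S->(2,4) | ant1:(1,2)->S->(2,2) | ant2:(1,4)->S->(2,4)
  grid max=7 at (2,4)
Final grid:
  0 0 0 0 0
  0 0 0 0 2
  0 0 3 0 7
  0 0 0 0 0
  0 0 0 0 0
Max pheromone 7 at (2,4)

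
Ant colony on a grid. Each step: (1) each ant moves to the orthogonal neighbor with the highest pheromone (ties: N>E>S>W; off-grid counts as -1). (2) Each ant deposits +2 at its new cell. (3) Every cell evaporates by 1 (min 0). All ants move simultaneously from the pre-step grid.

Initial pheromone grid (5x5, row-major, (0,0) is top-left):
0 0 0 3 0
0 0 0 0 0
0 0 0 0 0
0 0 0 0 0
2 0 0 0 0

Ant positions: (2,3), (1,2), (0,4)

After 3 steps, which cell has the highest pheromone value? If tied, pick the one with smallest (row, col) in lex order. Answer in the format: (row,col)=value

Answer: (0,3)=8

Derivation:
Step 1: ant0:(2,3)->N->(1,3) | ant1:(1,2)->N->(0,2) | ant2:(0,4)->W->(0,3)
  grid max=4 at (0,3)
Step 2: ant0:(1,3)->N->(0,3) | ant1:(0,2)->E->(0,3) | ant2:(0,3)->S->(1,3)
  grid max=7 at (0,3)
Step 3: ant0:(0,3)->S->(1,3) | ant1:(0,3)->S->(1,3) | ant2:(1,3)->N->(0,3)
  grid max=8 at (0,3)
Final grid:
  0 0 0 8 0
  0 0 0 5 0
  0 0 0 0 0
  0 0 0 0 0
  0 0 0 0 0
Max pheromone 8 at (0,3)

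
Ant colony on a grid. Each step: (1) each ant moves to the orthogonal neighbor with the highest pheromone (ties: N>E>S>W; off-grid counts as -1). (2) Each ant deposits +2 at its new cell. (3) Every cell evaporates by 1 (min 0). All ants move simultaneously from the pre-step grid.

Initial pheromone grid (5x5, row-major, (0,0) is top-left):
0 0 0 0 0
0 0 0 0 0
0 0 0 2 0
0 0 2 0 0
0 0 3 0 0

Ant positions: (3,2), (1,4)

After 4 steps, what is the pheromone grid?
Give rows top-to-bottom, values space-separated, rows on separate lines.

After step 1: ants at (4,2),(0,4)
  0 0 0 0 1
  0 0 0 0 0
  0 0 0 1 0
  0 0 1 0 0
  0 0 4 0 0
After step 2: ants at (3,2),(1,4)
  0 0 0 0 0
  0 0 0 0 1
  0 0 0 0 0
  0 0 2 0 0
  0 0 3 0 0
After step 3: ants at (4,2),(0,4)
  0 0 0 0 1
  0 0 0 0 0
  0 0 0 0 0
  0 0 1 0 0
  0 0 4 0 0
After step 4: ants at (3,2),(1,4)
  0 0 0 0 0
  0 0 0 0 1
  0 0 0 0 0
  0 0 2 0 0
  0 0 3 0 0

0 0 0 0 0
0 0 0 0 1
0 0 0 0 0
0 0 2 0 0
0 0 3 0 0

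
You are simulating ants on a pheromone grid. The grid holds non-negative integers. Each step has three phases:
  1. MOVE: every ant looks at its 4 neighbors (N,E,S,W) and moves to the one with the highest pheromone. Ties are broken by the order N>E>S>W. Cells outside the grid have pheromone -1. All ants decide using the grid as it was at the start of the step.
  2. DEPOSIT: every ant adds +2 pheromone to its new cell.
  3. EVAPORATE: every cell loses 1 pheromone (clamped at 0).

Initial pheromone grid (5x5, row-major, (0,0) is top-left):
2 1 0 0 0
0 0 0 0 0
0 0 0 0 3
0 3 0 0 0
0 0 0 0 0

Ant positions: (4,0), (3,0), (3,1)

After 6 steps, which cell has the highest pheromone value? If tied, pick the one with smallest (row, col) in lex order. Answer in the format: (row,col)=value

Answer: (3,1)=15

Derivation:
Step 1: ant0:(4,0)->N->(3,0) | ant1:(3,0)->E->(3,1) | ant2:(3,1)->N->(2,1)
  grid max=4 at (3,1)
Step 2: ant0:(3,0)->E->(3,1) | ant1:(3,1)->N->(2,1) | ant2:(2,1)->S->(3,1)
  grid max=7 at (3,1)
Step 3: ant0:(3,1)->N->(2,1) | ant1:(2,1)->S->(3,1) | ant2:(3,1)->N->(2,1)
  grid max=8 at (3,1)
Step 4: ant0:(2,1)->S->(3,1) | ant1:(3,1)->N->(2,1) | ant2:(2,1)->S->(3,1)
  grid max=11 at (3,1)
Step 5: ant0:(3,1)->N->(2,1) | ant1:(2,1)->S->(3,1) | ant2:(3,1)->N->(2,1)
  grid max=12 at (3,1)
Step 6: ant0:(2,1)->S->(3,1) | ant1:(3,1)->N->(2,1) | ant2:(2,1)->S->(3,1)
  grid max=15 at (3,1)
Final grid:
  0 0 0 0 0
  0 0 0 0 0
  0 10 0 0 0
  0 15 0 0 0
  0 0 0 0 0
Max pheromone 15 at (3,1)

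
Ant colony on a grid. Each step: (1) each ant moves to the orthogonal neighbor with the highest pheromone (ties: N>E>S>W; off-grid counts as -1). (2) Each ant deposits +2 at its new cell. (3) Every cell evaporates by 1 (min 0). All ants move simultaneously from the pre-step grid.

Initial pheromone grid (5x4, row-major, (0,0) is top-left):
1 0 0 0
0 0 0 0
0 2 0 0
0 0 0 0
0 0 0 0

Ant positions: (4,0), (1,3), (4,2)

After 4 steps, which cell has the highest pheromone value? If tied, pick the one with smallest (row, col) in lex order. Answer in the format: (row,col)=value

Answer: (0,0)=1

Derivation:
Step 1: ant0:(4,0)->N->(3,0) | ant1:(1,3)->N->(0,3) | ant2:(4,2)->N->(3,2)
  grid max=1 at (0,3)
Step 2: ant0:(3,0)->N->(2,0) | ant1:(0,3)->S->(1,3) | ant2:(3,2)->N->(2,2)
  grid max=1 at (1,3)
Step 3: ant0:(2,0)->N->(1,0) | ant1:(1,3)->N->(0,3) | ant2:(2,2)->N->(1,2)
  grid max=1 at (0,3)
Step 4: ant0:(1,0)->N->(0,0) | ant1:(0,3)->S->(1,3) | ant2:(1,2)->N->(0,2)
  grid max=1 at (0,0)
Final grid:
  1 0 1 0
  0 0 0 1
  0 0 0 0
  0 0 0 0
  0 0 0 0
Max pheromone 1 at (0,0)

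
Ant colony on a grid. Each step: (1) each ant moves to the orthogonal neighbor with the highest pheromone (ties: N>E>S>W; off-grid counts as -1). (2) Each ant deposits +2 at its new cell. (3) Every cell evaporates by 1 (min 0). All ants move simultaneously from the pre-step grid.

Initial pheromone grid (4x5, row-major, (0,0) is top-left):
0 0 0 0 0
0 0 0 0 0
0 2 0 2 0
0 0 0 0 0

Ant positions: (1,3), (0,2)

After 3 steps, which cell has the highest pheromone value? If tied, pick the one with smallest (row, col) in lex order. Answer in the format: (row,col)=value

Step 1: ant0:(1,3)->S->(2,3) | ant1:(0,2)->E->(0,3)
  grid max=3 at (2,3)
Step 2: ant0:(2,3)->N->(1,3) | ant1:(0,3)->E->(0,4)
  grid max=2 at (2,3)
Step 3: ant0:(1,3)->S->(2,3) | ant1:(0,4)->S->(1,4)
  grid max=3 at (2,3)
Final grid:
  0 0 0 0 0
  0 0 0 0 1
  0 0 0 3 0
  0 0 0 0 0
Max pheromone 3 at (2,3)

Answer: (2,3)=3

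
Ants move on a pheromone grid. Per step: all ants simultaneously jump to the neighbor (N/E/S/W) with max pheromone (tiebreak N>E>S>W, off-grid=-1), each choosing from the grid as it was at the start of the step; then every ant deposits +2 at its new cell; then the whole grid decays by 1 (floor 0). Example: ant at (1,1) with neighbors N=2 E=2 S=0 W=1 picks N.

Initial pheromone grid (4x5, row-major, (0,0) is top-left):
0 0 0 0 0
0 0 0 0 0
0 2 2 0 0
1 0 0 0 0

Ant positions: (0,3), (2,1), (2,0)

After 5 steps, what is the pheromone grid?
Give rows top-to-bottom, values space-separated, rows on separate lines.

After step 1: ants at (0,4),(2,2),(2,1)
  0 0 0 0 1
  0 0 0 0 0
  0 3 3 0 0
  0 0 0 0 0
After step 2: ants at (1,4),(2,1),(2,2)
  0 0 0 0 0
  0 0 0 0 1
  0 4 4 0 0
  0 0 0 0 0
After step 3: ants at (0,4),(2,2),(2,1)
  0 0 0 0 1
  0 0 0 0 0
  0 5 5 0 0
  0 0 0 0 0
After step 4: ants at (1,4),(2,1),(2,2)
  0 0 0 0 0
  0 0 0 0 1
  0 6 6 0 0
  0 0 0 0 0
After step 5: ants at (0,4),(2,2),(2,1)
  0 0 0 0 1
  0 0 0 0 0
  0 7 7 0 0
  0 0 0 0 0

0 0 0 0 1
0 0 0 0 0
0 7 7 0 0
0 0 0 0 0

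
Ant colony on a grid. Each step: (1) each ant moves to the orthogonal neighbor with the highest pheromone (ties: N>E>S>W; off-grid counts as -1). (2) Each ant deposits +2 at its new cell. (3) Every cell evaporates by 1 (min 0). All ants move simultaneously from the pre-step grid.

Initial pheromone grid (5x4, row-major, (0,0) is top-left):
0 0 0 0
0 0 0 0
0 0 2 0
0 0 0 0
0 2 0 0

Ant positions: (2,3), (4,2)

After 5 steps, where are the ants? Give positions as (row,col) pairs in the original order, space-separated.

Step 1: ant0:(2,3)->W->(2,2) | ant1:(4,2)->W->(4,1)
  grid max=3 at (2,2)
Step 2: ant0:(2,2)->N->(1,2) | ant1:(4,1)->N->(3,1)
  grid max=2 at (2,2)
Step 3: ant0:(1,2)->S->(2,2) | ant1:(3,1)->S->(4,1)
  grid max=3 at (2,2)
Step 4: ant0:(2,2)->N->(1,2) | ant1:(4,1)->N->(3,1)
  grid max=2 at (2,2)
Step 5: ant0:(1,2)->S->(2,2) | ant1:(3,1)->S->(4,1)
  grid max=3 at (2,2)

(2,2) (4,1)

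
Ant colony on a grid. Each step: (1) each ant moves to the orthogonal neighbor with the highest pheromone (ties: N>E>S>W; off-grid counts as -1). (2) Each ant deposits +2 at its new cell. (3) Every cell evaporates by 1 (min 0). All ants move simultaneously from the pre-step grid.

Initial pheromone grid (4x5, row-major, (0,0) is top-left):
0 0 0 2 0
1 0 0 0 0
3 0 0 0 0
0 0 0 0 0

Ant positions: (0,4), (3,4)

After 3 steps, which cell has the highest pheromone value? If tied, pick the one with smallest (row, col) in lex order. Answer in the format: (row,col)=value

Step 1: ant0:(0,4)->W->(0,3) | ant1:(3,4)->N->(2,4)
  grid max=3 at (0,3)
Step 2: ant0:(0,3)->E->(0,4) | ant1:(2,4)->N->(1,4)
  grid max=2 at (0,3)
Step 3: ant0:(0,4)->W->(0,3) | ant1:(1,4)->N->(0,4)
  grid max=3 at (0,3)
Final grid:
  0 0 0 3 2
  0 0 0 0 0
  0 0 0 0 0
  0 0 0 0 0
Max pheromone 3 at (0,3)

Answer: (0,3)=3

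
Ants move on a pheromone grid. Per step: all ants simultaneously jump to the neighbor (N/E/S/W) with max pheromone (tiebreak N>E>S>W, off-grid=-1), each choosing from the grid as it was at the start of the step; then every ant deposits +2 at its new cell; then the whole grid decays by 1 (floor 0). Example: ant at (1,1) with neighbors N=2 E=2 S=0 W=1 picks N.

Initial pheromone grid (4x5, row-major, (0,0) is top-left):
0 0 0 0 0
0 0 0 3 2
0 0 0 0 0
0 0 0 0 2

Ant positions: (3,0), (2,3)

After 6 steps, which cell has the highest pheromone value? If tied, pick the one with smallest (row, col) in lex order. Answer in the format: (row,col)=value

Answer: (1,3)=3

Derivation:
Step 1: ant0:(3,0)->N->(2,0) | ant1:(2,3)->N->(1,3)
  grid max=4 at (1,3)
Step 2: ant0:(2,0)->N->(1,0) | ant1:(1,3)->E->(1,4)
  grid max=3 at (1,3)
Step 3: ant0:(1,0)->N->(0,0) | ant1:(1,4)->W->(1,3)
  grid max=4 at (1,3)
Step 4: ant0:(0,0)->E->(0,1) | ant1:(1,3)->E->(1,4)
  grid max=3 at (1,3)
Step 5: ant0:(0,1)->E->(0,2) | ant1:(1,4)->W->(1,3)
  grid max=4 at (1,3)
Step 6: ant0:(0,2)->E->(0,3) | ant1:(1,3)->E->(1,4)
  grid max=3 at (1,3)
Final grid:
  0 0 0 1 0
  0 0 0 3 2
  0 0 0 0 0
  0 0 0 0 0
Max pheromone 3 at (1,3)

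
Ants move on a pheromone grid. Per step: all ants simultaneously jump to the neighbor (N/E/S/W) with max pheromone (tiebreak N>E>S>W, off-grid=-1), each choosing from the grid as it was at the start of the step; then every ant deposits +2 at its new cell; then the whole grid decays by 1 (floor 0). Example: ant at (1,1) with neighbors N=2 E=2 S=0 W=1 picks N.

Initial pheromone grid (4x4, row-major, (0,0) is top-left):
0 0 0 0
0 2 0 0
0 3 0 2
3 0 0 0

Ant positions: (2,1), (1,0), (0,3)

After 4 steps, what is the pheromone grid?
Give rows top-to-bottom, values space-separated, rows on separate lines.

After step 1: ants at (1,1),(1,1),(1,3)
  0 0 0 0
  0 5 0 1
  0 2 0 1
  2 0 0 0
After step 2: ants at (2,1),(2,1),(2,3)
  0 0 0 0
  0 4 0 0
  0 5 0 2
  1 0 0 0
After step 3: ants at (1,1),(1,1),(1,3)
  0 0 0 0
  0 7 0 1
  0 4 0 1
  0 0 0 0
After step 4: ants at (2,1),(2,1),(2,3)
  0 0 0 0
  0 6 0 0
  0 7 0 2
  0 0 0 0

0 0 0 0
0 6 0 0
0 7 0 2
0 0 0 0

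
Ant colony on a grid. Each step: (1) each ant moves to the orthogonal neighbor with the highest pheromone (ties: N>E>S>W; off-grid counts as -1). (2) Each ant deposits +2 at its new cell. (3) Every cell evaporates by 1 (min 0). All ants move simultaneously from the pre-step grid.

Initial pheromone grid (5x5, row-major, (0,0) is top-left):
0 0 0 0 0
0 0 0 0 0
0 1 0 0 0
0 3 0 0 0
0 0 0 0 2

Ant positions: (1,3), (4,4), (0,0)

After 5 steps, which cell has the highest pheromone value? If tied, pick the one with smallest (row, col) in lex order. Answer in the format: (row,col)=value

Answer: (1,4)=3

Derivation:
Step 1: ant0:(1,3)->N->(0,3) | ant1:(4,4)->N->(3,4) | ant2:(0,0)->E->(0,1)
  grid max=2 at (3,1)
Step 2: ant0:(0,3)->E->(0,4) | ant1:(3,4)->S->(4,4) | ant2:(0,1)->E->(0,2)
  grid max=2 at (4,4)
Step 3: ant0:(0,4)->S->(1,4) | ant1:(4,4)->N->(3,4) | ant2:(0,2)->E->(0,3)
  grid max=1 at (0,3)
Step 4: ant0:(1,4)->N->(0,4) | ant1:(3,4)->S->(4,4) | ant2:(0,3)->E->(0,4)
  grid max=3 at (0,4)
Step 5: ant0:(0,4)->S->(1,4) | ant1:(4,4)->N->(3,4) | ant2:(0,4)->S->(1,4)
  grid max=3 at (1,4)
Final grid:
  0 0 0 0 2
  0 0 0 0 3
  0 0 0 0 0
  0 0 0 0 1
  0 0 0 0 1
Max pheromone 3 at (1,4)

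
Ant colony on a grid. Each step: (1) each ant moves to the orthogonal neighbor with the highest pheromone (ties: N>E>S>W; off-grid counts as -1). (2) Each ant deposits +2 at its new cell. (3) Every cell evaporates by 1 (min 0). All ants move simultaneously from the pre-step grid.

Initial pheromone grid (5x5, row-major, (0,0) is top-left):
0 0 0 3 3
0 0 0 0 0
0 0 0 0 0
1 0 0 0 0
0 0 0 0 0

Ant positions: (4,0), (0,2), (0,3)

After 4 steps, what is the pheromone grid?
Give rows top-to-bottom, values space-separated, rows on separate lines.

After step 1: ants at (3,0),(0,3),(0,4)
  0 0 0 4 4
  0 0 0 0 0
  0 0 0 0 0
  2 0 0 0 0
  0 0 0 0 0
After step 2: ants at (2,0),(0,4),(0,3)
  0 0 0 5 5
  0 0 0 0 0
  1 0 0 0 0
  1 0 0 0 0
  0 0 0 0 0
After step 3: ants at (3,0),(0,3),(0,4)
  0 0 0 6 6
  0 0 0 0 0
  0 0 0 0 0
  2 0 0 0 0
  0 0 0 0 0
After step 4: ants at (2,0),(0,4),(0,3)
  0 0 0 7 7
  0 0 0 0 0
  1 0 0 0 0
  1 0 0 0 0
  0 0 0 0 0

0 0 0 7 7
0 0 0 0 0
1 0 0 0 0
1 0 0 0 0
0 0 0 0 0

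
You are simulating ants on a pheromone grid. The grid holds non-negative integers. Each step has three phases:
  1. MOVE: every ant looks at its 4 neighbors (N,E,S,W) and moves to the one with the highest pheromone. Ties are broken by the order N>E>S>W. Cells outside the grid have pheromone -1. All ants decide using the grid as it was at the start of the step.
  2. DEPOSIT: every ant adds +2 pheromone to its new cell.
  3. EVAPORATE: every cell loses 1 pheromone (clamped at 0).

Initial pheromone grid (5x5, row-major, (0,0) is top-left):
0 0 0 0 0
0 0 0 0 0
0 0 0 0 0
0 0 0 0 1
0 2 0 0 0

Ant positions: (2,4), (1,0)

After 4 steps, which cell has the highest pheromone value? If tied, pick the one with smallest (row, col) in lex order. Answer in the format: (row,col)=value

Step 1: ant0:(2,4)->S->(3,4) | ant1:(1,0)->N->(0,0)
  grid max=2 at (3,4)
Step 2: ant0:(3,4)->N->(2,4) | ant1:(0,0)->E->(0,1)
  grid max=1 at (0,1)
Step 3: ant0:(2,4)->S->(3,4) | ant1:(0,1)->E->(0,2)
  grid max=2 at (3,4)
Step 4: ant0:(3,4)->N->(2,4) | ant1:(0,2)->E->(0,3)
  grid max=1 at (0,3)
Final grid:
  0 0 0 1 0
  0 0 0 0 0
  0 0 0 0 1
  0 0 0 0 1
  0 0 0 0 0
Max pheromone 1 at (0,3)

Answer: (0,3)=1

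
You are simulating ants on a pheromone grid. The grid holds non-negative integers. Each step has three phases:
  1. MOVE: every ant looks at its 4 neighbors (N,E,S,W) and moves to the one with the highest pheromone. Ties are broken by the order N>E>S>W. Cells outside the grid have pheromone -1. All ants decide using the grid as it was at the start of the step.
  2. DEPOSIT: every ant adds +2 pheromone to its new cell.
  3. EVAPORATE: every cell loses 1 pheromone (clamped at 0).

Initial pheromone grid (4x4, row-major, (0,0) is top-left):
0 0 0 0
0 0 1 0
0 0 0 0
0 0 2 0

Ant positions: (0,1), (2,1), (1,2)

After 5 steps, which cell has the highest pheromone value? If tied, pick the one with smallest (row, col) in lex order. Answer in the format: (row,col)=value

Answer: (0,2)=11

Derivation:
Step 1: ant0:(0,1)->E->(0,2) | ant1:(2,1)->N->(1,1) | ant2:(1,2)->N->(0,2)
  grid max=3 at (0,2)
Step 2: ant0:(0,2)->E->(0,3) | ant1:(1,1)->N->(0,1) | ant2:(0,2)->E->(0,3)
  grid max=3 at (0,3)
Step 3: ant0:(0,3)->W->(0,2) | ant1:(0,1)->E->(0,2) | ant2:(0,3)->W->(0,2)
  grid max=7 at (0,2)
Step 4: ant0:(0,2)->E->(0,3) | ant1:(0,2)->E->(0,3) | ant2:(0,2)->E->(0,3)
  grid max=7 at (0,3)
Step 5: ant0:(0,3)->W->(0,2) | ant1:(0,3)->W->(0,2) | ant2:(0,3)->W->(0,2)
  grid max=11 at (0,2)
Final grid:
  0 0 11 6
  0 0 0 0
  0 0 0 0
  0 0 0 0
Max pheromone 11 at (0,2)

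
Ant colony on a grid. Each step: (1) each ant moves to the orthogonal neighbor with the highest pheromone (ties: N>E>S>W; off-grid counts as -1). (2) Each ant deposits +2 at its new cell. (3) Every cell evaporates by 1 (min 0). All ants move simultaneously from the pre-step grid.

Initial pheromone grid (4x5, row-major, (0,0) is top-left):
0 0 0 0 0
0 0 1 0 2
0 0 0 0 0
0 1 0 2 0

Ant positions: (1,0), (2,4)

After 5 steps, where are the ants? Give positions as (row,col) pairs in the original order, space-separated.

Step 1: ant0:(1,0)->N->(0,0) | ant1:(2,4)->N->(1,4)
  grid max=3 at (1,4)
Step 2: ant0:(0,0)->E->(0,1) | ant1:(1,4)->N->(0,4)
  grid max=2 at (1,4)
Step 3: ant0:(0,1)->E->(0,2) | ant1:(0,4)->S->(1,4)
  grid max=3 at (1,4)
Step 4: ant0:(0,2)->E->(0,3) | ant1:(1,4)->N->(0,4)
  grid max=2 at (1,4)
Step 5: ant0:(0,3)->E->(0,4) | ant1:(0,4)->S->(1,4)
  grid max=3 at (1,4)

(0,4) (1,4)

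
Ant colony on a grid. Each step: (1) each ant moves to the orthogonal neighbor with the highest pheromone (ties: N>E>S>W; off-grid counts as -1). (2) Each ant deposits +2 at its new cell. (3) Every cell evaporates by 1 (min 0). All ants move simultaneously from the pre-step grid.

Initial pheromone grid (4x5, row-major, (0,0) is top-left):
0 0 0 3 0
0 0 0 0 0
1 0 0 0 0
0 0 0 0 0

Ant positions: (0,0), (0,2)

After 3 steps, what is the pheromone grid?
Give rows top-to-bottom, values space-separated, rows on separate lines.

After step 1: ants at (0,1),(0,3)
  0 1 0 4 0
  0 0 0 0 0
  0 0 0 0 0
  0 0 0 0 0
After step 2: ants at (0,2),(0,4)
  0 0 1 3 1
  0 0 0 0 0
  0 0 0 0 0
  0 0 0 0 0
After step 3: ants at (0,3),(0,3)
  0 0 0 6 0
  0 0 0 0 0
  0 0 0 0 0
  0 0 0 0 0

0 0 0 6 0
0 0 0 0 0
0 0 0 0 0
0 0 0 0 0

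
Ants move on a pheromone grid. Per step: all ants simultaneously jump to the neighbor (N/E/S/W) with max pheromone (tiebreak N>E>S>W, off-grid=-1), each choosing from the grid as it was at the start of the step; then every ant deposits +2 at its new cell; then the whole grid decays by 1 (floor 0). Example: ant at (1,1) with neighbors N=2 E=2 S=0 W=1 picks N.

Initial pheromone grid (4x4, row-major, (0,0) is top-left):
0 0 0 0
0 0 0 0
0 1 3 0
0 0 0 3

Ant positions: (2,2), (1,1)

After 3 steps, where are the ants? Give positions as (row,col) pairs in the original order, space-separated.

Step 1: ant0:(2,2)->W->(2,1) | ant1:(1,1)->S->(2,1)
  grid max=4 at (2,1)
Step 2: ant0:(2,1)->E->(2,2) | ant1:(2,1)->E->(2,2)
  grid max=5 at (2,2)
Step 3: ant0:(2,2)->W->(2,1) | ant1:(2,2)->W->(2,1)
  grid max=6 at (2,1)

(2,1) (2,1)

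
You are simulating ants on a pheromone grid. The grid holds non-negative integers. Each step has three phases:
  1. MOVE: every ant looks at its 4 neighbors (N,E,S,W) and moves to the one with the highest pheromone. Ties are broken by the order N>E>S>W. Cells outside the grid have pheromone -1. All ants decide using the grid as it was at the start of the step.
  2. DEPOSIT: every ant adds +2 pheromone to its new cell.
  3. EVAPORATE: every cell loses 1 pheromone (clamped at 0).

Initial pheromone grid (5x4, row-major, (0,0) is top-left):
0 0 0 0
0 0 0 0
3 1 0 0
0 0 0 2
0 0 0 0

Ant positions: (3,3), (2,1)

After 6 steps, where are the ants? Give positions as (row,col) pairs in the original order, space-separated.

Step 1: ant0:(3,3)->N->(2,3) | ant1:(2,1)->W->(2,0)
  grid max=4 at (2,0)
Step 2: ant0:(2,3)->S->(3,3) | ant1:(2,0)->N->(1,0)
  grid max=3 at (2,0)
Step 3: ant0:(3,3)->N->(2,3) | ant1:(1,0)->S->(2,0)
  grid max=4 at (2,0)
Step 4: ant0:(2,3)->S->(3,3) | ant1:(2,0)->N->(1,0)
  grid max=3 at (2,0)
Step 5: ant0:(3,3)->N->(2,3) | ant1:(1,0)->S->(2,0)
  grid max=4 at (2,0)
Step 6: ant0:(2,3)->S->(3,3) | ant1:(2,0)->N->(1,0)
  grid max=3 at (2,0)

(3,3) (1,0)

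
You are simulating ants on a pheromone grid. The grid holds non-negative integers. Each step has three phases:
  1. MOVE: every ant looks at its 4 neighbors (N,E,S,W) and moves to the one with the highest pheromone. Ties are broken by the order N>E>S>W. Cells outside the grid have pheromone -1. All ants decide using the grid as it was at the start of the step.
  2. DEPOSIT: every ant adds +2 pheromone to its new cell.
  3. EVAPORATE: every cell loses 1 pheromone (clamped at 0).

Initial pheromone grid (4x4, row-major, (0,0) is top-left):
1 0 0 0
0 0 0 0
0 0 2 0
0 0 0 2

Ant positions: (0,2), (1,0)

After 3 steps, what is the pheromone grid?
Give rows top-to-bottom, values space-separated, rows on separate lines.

After step 1: ants at (0,3),(0,0)
  2 0 0 1
  0 0 0 0
  0 0 1 0
  0 0 0 1
After step 2: ants at (1,3),(0,1)
  1 1 0 0
  0 0 0 1
  0 0 0 0
  0 0 0 0
After step 3: ants at (0,3),(0,0)
  2 0 0 1
  0 0 0 0
  0 0 0 0
  0 0 0 0

2 0 0 1
0 0 0 0
0 0 0 0
0 0 0 0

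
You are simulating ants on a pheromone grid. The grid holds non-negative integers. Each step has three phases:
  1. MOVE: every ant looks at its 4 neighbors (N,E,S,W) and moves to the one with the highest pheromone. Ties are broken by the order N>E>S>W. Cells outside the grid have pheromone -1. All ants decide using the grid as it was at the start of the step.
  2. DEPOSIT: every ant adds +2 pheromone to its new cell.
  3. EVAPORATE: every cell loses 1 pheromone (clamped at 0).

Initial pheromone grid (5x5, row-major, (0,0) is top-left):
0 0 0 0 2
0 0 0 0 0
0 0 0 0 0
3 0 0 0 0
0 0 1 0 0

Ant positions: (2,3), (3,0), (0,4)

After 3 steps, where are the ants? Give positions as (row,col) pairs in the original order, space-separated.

Step 1: ant0:(2,3)->N->(1,3) | ant1:(3,0)->N->(2,0) | ant2:(0,4)->S->(1,4)
  grid max=2 at (3,0)
Step 2: ant0:(1,3)->E->(1,4) | ant1:(2,0)->S->(3,0) | ant2:(1,4)->N->(0,4)
  grid max=3 at (3,0)
Step 3: ant0:(1,4)->N->(0,4) | ant1:(3,0)->N->(2,0) | ant2:(0,4)->S->(1,4)
  grid max=3 at (0,4)

(0,4) (2,0) (1,4)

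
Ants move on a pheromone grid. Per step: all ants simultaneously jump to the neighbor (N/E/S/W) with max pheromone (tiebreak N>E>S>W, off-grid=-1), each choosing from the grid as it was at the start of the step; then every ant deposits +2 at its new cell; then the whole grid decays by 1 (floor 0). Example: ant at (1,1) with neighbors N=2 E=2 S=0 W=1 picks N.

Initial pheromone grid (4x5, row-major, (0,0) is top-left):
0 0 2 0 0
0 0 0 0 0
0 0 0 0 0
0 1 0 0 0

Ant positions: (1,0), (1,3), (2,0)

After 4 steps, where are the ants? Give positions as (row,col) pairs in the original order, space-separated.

Step 1: ant0:(1,0)->N->(0,0) | ant1:(1,3)->N->(0,3) | ant2:(2,0)->N->(1,0)
  grid max=1 at (0,0)
Step 2: ant0:(0,0)->S->(1,0) | ant1:(0,3)->W->(0,2) | ant2:(1,0)->N->(0,0)
  grid max=2 at (0,0)
Step 3: ant0:(1,0)->N->(0,0) | ant1:(0,2)->E->(0,3) | ant2:(0,0)->S->(1,0)
  grid max=3 at (0,0)
Step 4: ant0:(0,0)->S->(1,0) | ant1:(0,3)->W->(0,2) | ant2:(1,0)->N->(0,0)
  grid max=4 at (0,0)

(1,0) (0,2) (0,0)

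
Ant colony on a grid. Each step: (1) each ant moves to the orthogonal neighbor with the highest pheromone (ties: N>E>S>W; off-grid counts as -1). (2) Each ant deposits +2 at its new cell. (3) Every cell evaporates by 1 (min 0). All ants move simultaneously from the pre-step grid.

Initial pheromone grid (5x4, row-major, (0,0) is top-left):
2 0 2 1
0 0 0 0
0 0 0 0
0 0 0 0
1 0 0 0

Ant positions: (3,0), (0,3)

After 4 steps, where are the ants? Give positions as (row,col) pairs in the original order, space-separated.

Step 1: ant0:(3,0)->S->(4,0) | ant1:(0,3)->W->(0,2)
  grid max=3 at (0,2)
Step 2: ant0:(4,0)->N->(3,0) | ant1:(0,2)->E->(0,3)
  grid max=2 at (0,2)
Step 3: ant0:(3,0)->S->(4,0) | ant1:(0,3)->W->(0,2)
  grid max=3 at (0,2)
Step 4: ant0:(4,0)->N->(3,0) | ant1:(0,2)->E->(0,3)
  grid max=2 at (0,2)

(3,0) (0,3)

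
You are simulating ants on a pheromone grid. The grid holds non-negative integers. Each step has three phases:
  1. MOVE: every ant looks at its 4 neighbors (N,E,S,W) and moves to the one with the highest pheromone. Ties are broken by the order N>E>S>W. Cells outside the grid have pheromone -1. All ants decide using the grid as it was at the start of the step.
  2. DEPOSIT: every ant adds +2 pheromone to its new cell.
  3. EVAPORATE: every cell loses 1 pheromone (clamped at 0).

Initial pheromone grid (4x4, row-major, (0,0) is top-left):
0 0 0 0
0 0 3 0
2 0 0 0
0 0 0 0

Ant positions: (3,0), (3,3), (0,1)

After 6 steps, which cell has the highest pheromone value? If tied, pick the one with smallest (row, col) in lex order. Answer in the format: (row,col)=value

Step 1: ant0:(3,0)->N->(2,0) | ant1:(3,3)->N->(2,3) | ant2:(0,1)->E->(0,2)
  grid max=3 at (2,0)
Step 2: ant0:(2,0)->N->(1,0) | ant1:(2,3)->N->(1,3) | ant2:(0,2)->S->(1,2)
  grid max=3 at (1,2)
Step 3: ant0:(1,0)->S->(2,0) | ant1:(1,3)->W->(1,2) | ant2:(1,2)->E->(1,3)
  grid max=4 at (1,2)
Step 4: ant0:(2,0)->N->(1,0) | ant1:(1,2)->E->(1,3) | ant2:(1,3)->W->(1,2)
  grid max=5 at (1,2)
Step 5: ant0:(1,0)->S->(2,0) | ant1:(1,3)->W->(1,2) | ant2:(1,2)->E->(1,3)
  grid max=6 at (1,2)
Step 6: ant0:(2,0)->N->(1,0) | ant1:(1,2)->E->(1,3) | ant2:(1,3)->W->(1,2)
  grid max=7 at (1,2)
Final grid:
  0 0 0 0
  1 0 7 5
  2 0 0 0
  0 0 0 0
Max pheromone 7 at (1,2)

Answer: (1,2)=7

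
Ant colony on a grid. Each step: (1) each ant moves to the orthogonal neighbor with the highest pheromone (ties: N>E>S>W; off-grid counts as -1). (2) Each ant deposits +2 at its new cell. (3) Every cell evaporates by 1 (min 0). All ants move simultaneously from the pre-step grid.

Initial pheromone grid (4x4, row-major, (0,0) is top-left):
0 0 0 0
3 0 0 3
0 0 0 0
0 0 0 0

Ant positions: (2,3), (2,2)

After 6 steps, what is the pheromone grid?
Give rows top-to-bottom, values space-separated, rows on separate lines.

After step 1: ants at (1,3),(1,2)
  0 0 0 0
  2 0 1 4
  0 0 0 0
  0 0 0 0
After step 2: ants at (1,2),(1,3)
  0 0 0 0
  1 0 2 5
  0 0 0 0
  0 0 0 0
After step 3: ants at (1,3),(1,2)
  0 0 0 0
  0 0 3 6
  0 0 0 0
  0 0 0 0
After step 4: ants at (1,2),(1,3)
  0 0 0 0
  0 0 4 7
  0 0 0 0
  0 0 0 0
After step 5: ants at (1,3),(1,2)
  0 0 0 0
  0 0 5 8
  0 0 0 0
  0 0 0 0
After step 6: ants at (1,2),(1,3)
  0 0 0 0
  0 0 6 9
  0 0 0 0
  0 0 0 0

0 0 0 0
0 0 6 9
0 0 0 0
0 0 0 0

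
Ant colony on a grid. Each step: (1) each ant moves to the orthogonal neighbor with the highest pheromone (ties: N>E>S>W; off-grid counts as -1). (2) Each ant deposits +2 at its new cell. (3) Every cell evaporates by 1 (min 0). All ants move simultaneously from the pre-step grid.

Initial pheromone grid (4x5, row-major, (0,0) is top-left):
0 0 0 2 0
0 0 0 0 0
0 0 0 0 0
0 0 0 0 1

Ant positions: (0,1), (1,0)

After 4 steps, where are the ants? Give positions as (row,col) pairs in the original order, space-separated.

Step 1: ant0:(0,1)->E->(0,2) | ant1:(1,0)->N->(0,0)
  grid max=1 at (0,0)
Step 2: ant0:(0,2)->E->(0,3) | ant1:(0,0)->E->(0,1)
  grid max=2 at (0,3)
Step 3: ant0:(0,3)->E->(0,4) | ant1:(0,1)->E->(0,2)
  grid max=1 at (0,2)
Step 4: ant0:(0,4)->W->(0,3) | ant1:(0,2)->E->(0,3)
  grid max=4 at (0,3)

(0,3) (0,3)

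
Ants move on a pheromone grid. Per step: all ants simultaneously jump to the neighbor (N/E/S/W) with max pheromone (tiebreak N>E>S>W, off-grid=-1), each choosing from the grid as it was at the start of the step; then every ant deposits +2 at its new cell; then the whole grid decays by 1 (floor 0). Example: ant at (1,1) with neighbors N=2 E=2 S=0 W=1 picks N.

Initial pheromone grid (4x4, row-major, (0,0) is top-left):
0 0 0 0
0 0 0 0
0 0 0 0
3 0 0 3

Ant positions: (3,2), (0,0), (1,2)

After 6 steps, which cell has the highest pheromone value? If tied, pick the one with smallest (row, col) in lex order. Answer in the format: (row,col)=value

Answer: (0,1)=6

Derivation:
Step 1: ant0:(3,2)->E->(3,3) | ant1:(0,0)->E->(0,1) | ant2:(1,2)->N->(0,2)
  grid max=4 at (3,3)
Step 2: ant0:(3,3)->N->(2,3) | ant1:(0,1)->E->(0,2) | ant2:(0,2)->W->(0,1)
  grid max=3 at (3,3)
Step 3: ant0:(2,3)->S->(3,3) | ant1:(0,2)->W->(0,1) | ant2:(0,1)->E->(0,2)
  grid max=4 at (3,3)
Step 4: ant0:(3,3)->N->(2,3) | ant1:(0,1)->E->(0,2) | ant2:(0,2)->W->(0,1)
  grid max=4 at (0,1)
Step 5: ant0:(2,3)->S->(3,3) | ant1:(0,2)->W->(0,1) | ant2:(0,1)->E->(0,2)
  grid max=5 at (0,1)
Step 6: ant0:(3,3)->N->(2,3) | ant1:(0,1)->E->(0,2) | ant2:(0,2)->W->(0,1)
  grid max=6 at (0,1)
Final grid:
  0 6 6 0
  0 0 0 0
  0 0 0 1
  0 0 0 3
Max pheromone 6 at (0,1)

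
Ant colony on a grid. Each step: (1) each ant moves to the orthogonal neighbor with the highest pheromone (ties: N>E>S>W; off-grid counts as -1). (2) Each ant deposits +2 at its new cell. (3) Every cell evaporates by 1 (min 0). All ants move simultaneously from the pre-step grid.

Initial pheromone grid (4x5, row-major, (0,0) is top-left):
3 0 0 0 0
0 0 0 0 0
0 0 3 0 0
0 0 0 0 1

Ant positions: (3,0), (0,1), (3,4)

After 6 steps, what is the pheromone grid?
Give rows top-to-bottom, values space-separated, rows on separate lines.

After step 1: ants at (2,0),(0,0),(2,4)
  4 0 0 0 0
  0 0 0 0 0
  1 0 2 0 1
  0 0 0 0 0
After step 2: ants at (1,0),(0,1),(1,4)
  3 1 0 0 0
  1 0 0 0 1
  0 0 1 0 0
  0 0 0 0 0
After step 3: ants at (0,0),(0,0),(0,4)
  6 0 0 0 1
  0 0 0 0 0
  0 0 0 0 0
  0 0 0 0 0
After step 4: ants at (0,1),(0,1),(1,4)
  5 3 0 0 0
  0 0 0 0 1
  0 0 0 0 0
  0 0 0 0 0
After step 5: ants at (0,0),(0,0),(0,4)
  8 2 0 0 1
  0 0 0 0 0
  0 0 0 0 0
  0 0 0 0 0
After step 6: ants at (0,1),(0,1),(1,4)
  7 5 0 0 0
  0 0 0 0 1
  0 0 0 0 0
  0 0 0 0 0

7 5 0 0 0
0 0 0 0 1
0 0 0 0 0
0 0 0 0 0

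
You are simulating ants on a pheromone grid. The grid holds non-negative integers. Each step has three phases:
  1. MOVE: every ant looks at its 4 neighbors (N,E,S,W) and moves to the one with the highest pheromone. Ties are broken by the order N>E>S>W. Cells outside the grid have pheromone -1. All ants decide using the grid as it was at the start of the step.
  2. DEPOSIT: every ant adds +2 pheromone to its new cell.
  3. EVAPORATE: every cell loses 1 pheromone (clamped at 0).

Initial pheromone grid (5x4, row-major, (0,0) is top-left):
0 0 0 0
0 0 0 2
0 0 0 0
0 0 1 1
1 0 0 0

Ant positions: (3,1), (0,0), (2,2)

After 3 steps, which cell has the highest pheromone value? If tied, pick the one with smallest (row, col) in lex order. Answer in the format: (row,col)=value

Step 1: ant0:(3,1)->E->(3,2) | ant1:(0,0)->E->(0,1) | ant2:(2,2)->S->(3,2)
  grid max=4 at (3,2)
Step 2: ant0:(3,2)->N->(2,2) | ant1:(0,1)->E->(0,2) | ant2:(3,2)->N->(2,2)
  grid max=3 at (2,2)
Step 3: ant0:(2,2)->S->(3,2) | ant1:(0,2)->E->(0,3) | ant2:(2,2)->S->(3,2)
  grid max=6 at (3,2)
Final grid:
  0 0 0 1
  0 0 0 0
  0 0 2 0
  0 0 6 0
  0 0 0 0
Max pheromone 6 at (3,2)

Answer: (3,2)=6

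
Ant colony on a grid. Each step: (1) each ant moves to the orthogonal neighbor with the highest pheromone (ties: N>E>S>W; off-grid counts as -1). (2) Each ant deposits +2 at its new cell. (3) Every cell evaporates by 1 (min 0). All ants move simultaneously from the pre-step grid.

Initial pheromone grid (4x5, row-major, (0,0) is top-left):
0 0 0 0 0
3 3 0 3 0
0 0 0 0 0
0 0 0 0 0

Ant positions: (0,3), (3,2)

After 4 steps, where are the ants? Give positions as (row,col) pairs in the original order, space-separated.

Step 1: ant0:(0,3)->S->(1,3) | ant1:(3,2)->N->(2,2)
  grid max=4 at (1,3)
Step 2: ant0:(1,3)->N->(0,3) | ant1:(2,2)->N->(1,2)
  grid max=3 at (1,3)
Step 3: ant0:(0,3)->S->(1,3) | ant1:(1,2)->E->(1,3)
  grid max=6 at (1,3)
Step 4: ant0:(1,3)->N->(0,3) | ant1:(1,3)->N->(0,3)
  grid max=5 at (1,3)

(0,3) (0,3)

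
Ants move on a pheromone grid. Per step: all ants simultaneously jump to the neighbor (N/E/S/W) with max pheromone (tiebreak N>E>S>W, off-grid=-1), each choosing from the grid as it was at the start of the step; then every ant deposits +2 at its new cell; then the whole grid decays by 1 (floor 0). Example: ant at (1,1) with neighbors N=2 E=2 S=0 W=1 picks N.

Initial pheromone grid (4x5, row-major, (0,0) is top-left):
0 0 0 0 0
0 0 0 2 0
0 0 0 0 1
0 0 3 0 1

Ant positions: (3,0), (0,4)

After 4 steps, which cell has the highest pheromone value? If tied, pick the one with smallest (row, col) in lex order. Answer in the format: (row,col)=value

Answer: (1,3)=2

Derivation:
Step 1: ant0:(3,0)->N->(2,0) | ant1:(0,4)->S->(1,4)
  grid max=2 at (3,2)
Step 2: ant0:(2,0)->N->(1,0) | ant1:(1,4)->W->(1,3)
  grid max=2 at (1,3)
Step 3: ant0:(1,0)->N->(0,0) | ant1:(1,3)->N->(0,3)
  grid max=1 at (0,0)
Step 4: ant0:(0,0)->E->(0,1) | ant1:(0,3)->S->(1,3)
  grid max=2 at (1,3)
Final grid:
  0 1 0 0 0
  0 0 0 2 0
  0 0 0 0 0
  0 0 0 0 0
Max pheromone 2 at (1,3)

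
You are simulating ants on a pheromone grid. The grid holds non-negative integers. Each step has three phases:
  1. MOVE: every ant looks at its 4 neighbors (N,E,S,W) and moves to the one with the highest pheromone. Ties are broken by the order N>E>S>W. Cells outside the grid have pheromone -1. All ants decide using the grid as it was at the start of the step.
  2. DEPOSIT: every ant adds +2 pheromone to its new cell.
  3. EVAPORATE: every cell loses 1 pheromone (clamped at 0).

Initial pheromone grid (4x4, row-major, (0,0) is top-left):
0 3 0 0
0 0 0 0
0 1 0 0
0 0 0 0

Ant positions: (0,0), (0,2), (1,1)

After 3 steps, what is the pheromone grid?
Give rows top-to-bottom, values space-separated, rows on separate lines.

After step 1: ants at (0,1),(0,1),(0,1)
  0 8 0 0
  0 0 0 0
  0 0 0 0
  0 0 0 0
After step 2: ants at (0,2),(0,2),(0,2)
  0 7 5 0
  0 0 0 0
  0 0 0 0
  0 0 0 0
After step 3: ants at (0,1),(0,1),(0,1)
  0 12 4 0
  0 0 0 0
  0 0 0 0
  0 0 0 0

0 12 4 0
0 0 0 0
0 0 0 0
0 0 0 0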